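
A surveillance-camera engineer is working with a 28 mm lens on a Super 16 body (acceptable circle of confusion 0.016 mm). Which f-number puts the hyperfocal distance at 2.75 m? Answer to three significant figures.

Rearrange H = f²/(N·c) + f for N: N = f² / ((H − f)·c).
N = 28² / ((2750 − 28) × 0.016) = 784 / 43.55 ≈ 18.

f/18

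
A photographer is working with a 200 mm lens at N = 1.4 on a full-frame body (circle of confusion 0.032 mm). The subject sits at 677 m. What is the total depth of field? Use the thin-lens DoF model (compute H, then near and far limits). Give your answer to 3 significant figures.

Hyperfocal distance H = f²/(N·c) + f = 200²/(1.4 × 0.032) + 200 = 40000/0.0448 + 200 ≈ 893057.1 mm ≈ 893.1 m.
Near limit Dn = s·(H − f)/(H + s − 2f) = 677000 × (893057.1 − 200) / (893057.1 + 677000 − 2 × 200) = 677000 × 892857.1 / 1569657.1 ≈ 385093 mm.
Far limit Df = s·(H − f)/(H − s) = 677000 × (893057.1 − 200) / (893057.1 − 677000) = 677000 × 892857.1 / 216057.1 ≈ 2797706 mm.
Depth of field = Df − Dn = 2797706 − 385093 ≈ 2412613 mm ≈ 2410 m.

2410 m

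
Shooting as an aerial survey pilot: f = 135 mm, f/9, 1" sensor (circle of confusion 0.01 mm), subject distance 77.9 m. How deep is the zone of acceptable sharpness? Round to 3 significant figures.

70.2 m

Hyperfocal distance H = f²/(N·c) + f = 135²/(9 × 0.01) + 135 = 18225/0.09 + 135 ≈ 202635.0 mm ≈ 202.6 m.
Near limit Dn = s·(H − f)/(H + s − 2f) = 77900 × (202635.0 − 135) / (202635.0 + 77900 − 2 × 135) = 77900 × 202500.0 / 280265.0 ≈ 56285 mm.
Far limit Df = s·(H − f)/(H − s) = 77900 × (202635.0 − 135) / (202635.0 − 77900) = 77900 × 202500.0 / 124735.0 ≈ 126466 mm.
Depth of field = Df − Dn = 126466 − 56285 ≈ 70181 mm ≈ 70.2 m.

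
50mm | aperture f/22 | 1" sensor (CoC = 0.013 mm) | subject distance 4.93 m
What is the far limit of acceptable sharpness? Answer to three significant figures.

Hyperfocal distance H = f²/(N·c) + f = 50²/(22 × 0.013) + 50 = 2500/0.286 + 50 ≈ 8791.3 mm ≈ 8.791 m.
Far limit Df = s·(H − f)/(H − s) = 4930 × (8791.3 − 50) / (8791.3 − 4930) = 4930 × 8741.3 / 3861.3 ≈ 11161 mm ≈ 11.2 m.

11.2 m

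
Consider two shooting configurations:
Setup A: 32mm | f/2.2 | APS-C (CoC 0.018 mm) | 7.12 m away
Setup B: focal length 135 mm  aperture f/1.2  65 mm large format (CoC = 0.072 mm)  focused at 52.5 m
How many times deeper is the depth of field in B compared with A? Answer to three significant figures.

6.58

Setup A: H = 32²/(2.2×0.018) + 32 ≈ 25890.6 mm; DoF = Df − Dn = 9808.6 − 5588.2 ≈ 4220.4 mm.
Setup B: H = 135²/(1.2×0.072) + 135 ≈ 211072.5 mm; DoF = Df − Dn = 69837 − 42059 ≈ 27778 mm.
Ratio = 27778 / 4220.4 ≈ 6.58.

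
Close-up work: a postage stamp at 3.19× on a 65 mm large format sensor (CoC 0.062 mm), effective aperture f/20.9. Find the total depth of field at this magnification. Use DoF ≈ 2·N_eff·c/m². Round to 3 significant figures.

At magnification m, DoF ≈ 2·N_eff·c/m² = 2 × 20.9 × 0.062 / 3.19² = 2.592 / 10.18 ≈ 0.255 mm.

0.255 mm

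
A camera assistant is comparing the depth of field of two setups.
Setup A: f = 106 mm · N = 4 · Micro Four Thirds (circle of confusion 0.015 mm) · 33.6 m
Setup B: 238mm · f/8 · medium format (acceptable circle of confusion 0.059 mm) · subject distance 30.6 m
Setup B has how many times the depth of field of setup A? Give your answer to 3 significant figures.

Setup A: H = 106²/(4×0.015) + 106 ≈ 187372.7 mm; DoF = Df − Dn = 40919 − 28502 ≈ 12417 mm.
Setup B: H = 238²/(8×0.059) + 238 ≈ 120246.5 mm; DoF = Df − Dn = 40964 − 24421 ≈ 16543 mm.
Ratio = 16543 / 12417 ≈ 1.33.

1.33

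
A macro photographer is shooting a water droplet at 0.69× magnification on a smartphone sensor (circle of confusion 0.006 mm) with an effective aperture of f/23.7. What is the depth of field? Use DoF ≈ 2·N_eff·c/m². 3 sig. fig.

0.597 mm

At magnification m, DoF ≈ 2·N_eff·c/m² = 2 × 23.7 × 0.006 / 0.69² = 0.2844 / 0.4761 ≈ 0.597 mm.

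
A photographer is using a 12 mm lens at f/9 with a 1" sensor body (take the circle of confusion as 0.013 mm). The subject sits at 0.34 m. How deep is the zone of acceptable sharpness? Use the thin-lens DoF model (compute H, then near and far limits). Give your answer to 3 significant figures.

195 mm

Hyperfocal distance H = f²/(N·c) + f = 12²/(9 × 0.013) + 12 = 144/0.117 + 12 ≈ 1242.8 mm ≈ 1.243 m.
Near limit Dn = s·(H − f)/(H + s − 2f) = 340 × (1242.8 − 12) / (1242.8 + 340 − 2 × 12) = 340 × 1230.8 / 1558.8 ≈ 268.46 mm.
Far limit Df = s·(H − f)/(H − s) = 340 × (1242.8 − 12) / (1242.8 − 340) = 340 × 1230.8 / 902.8 ≈ 463.53 mm.
Depth of field = Df − Dn = 463.53 − 268.46 ≈ 195.07 mm.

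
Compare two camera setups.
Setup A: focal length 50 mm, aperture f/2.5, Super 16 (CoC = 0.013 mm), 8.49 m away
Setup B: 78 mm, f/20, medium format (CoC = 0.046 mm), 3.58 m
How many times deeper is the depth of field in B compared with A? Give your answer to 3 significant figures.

Setup A: H = 50²/(2.5×0.013) + 50 ≈ 76973.1 mm; DoF = Df − Dn = 9536.3 − 7650.6 ≈ 1885.7 mm.
Setup B: H = 78²/(20×0.046) + 78 ≈ 6691.0 mm; DoF = Df − Dn = 7609.9 − 2340.5 ≈ 5269.4 mm.
Ratio = 5269.4 / 1885.7 ≈ 2.79.

2.79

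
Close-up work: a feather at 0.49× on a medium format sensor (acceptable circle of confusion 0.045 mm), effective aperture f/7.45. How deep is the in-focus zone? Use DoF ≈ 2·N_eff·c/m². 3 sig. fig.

2.79 mm

At magnification m, DoF ≈ 2·N_eff·c/m² = 2 × 7.45 × 0.045 / 0.49² = 0.6705 / 0.2401 ≈ 2.79 mm.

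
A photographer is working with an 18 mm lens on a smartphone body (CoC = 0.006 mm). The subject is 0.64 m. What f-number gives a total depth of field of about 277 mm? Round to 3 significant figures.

f/18

Write h = H − f = f²/(N·c). The thin-lens limits are Dn = s·h/(h + (s−f)) and Df = s·h/(h − (s−f)), so DoF = Df − Dn = 2·s·(s−f)·h / (h² − (s−f)²).
That is a quadratic in h: DoF·h² − 2·s·(s−f)·h − DoF·(s−f)² = 0 ⇒ h = (s−f)·(s + √(s² + DoF²)) / DoF = 622 × (640 + √(640² + 277²)) / 277 = 622 × (640 + 697.373) / 277 ≈ 3003.1 mm.
Then N = f²/(c·h) = 18² / (0.006 × 3003.1) = 324 / 18.018 ≈ 18.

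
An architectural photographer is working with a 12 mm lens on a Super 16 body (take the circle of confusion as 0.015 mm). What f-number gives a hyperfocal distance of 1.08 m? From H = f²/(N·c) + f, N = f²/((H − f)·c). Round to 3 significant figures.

Rearrange H = f²/(N·c) + f for N: N = f² / ((H − f)·c).
N = 12² / ((1080 − 12) × 0.015) = 144 / 16.02 ≈ 8.99.

f/8.99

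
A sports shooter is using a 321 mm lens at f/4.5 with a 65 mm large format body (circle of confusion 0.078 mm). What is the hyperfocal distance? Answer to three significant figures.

Hyperfocal distance H = f²/(N·c) + f = 321²/(4.5 × 0.078) + 321 = 103041/0.351 + 321 ≈ 293885.1 mm ≈ 294 m.

294 m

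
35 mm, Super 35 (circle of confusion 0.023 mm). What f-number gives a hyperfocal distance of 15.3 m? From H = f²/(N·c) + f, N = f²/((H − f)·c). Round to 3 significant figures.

f/3.49

Rearrange H = f²/(N·c) + f for N: N = f² / ((H − f)·c).
N = 35² / ((15300 − 35) × 0.023) = 1225 / 351.1 ≈ 3.49.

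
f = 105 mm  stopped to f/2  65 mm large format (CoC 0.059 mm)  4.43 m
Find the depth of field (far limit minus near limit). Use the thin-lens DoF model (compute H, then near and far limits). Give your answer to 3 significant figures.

Hyperfocal distance H = f²/(N·c) + f = 105²/(2 × 0.059) + 105 = 11025/0.118 + 105 ≈ 93537.2 mm ≈ 93.54 m.
Near limit Dn = s·(H − f)/(H + s − 2f) = 4430 × (93537.2 − 105) / (93537.2 + 4430 − 2 × 105) = 4430 × 93432.2 / 97757.2 ≈ 4234.01 mm.
Far limit Df = s·(H − f)/(H − s) = 4430 × (93537.2 − 105) / (93537.2 − 4430) = 4430 × 93432.2 / 89107.2 ≈ 4645.02 mm.
Depth of field = Df − Dn = 4645.02 − 4234.01 ≈ 411.01 mm.

411 mm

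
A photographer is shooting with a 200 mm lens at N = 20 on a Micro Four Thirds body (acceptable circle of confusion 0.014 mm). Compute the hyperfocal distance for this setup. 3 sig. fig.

143 m

Hyperfocal distance H = f²/(N·c) + f = 200²/(20 × 0.014) + 200 = 40000/0.28 + 200 ≈ 143057.1 mm ≈ 143 m.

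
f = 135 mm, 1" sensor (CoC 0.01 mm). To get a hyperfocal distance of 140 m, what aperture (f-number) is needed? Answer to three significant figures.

Rearrange H = f²/(N·c) + f for N: N = f² / ((H − f)·c).
N = 135² / ((140000 − 135) × 0.01) = 18225 / 1399 ≈ 13.

f/13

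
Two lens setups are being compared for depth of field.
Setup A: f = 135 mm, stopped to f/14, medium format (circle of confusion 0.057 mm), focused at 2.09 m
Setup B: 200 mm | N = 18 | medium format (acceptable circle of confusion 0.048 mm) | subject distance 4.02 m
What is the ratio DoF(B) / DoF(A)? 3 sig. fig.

1.85

Setup A: H = 135²/(14×0.057) + 135 ≈ 22973.3 mm; DoF = Df − Dn = 2285.66 − 1925.20 ≈ 360.46 mm.
Setup B: H = 200²/(18×0.048) + 200 ≈ 46496.3 mm; DoF = Df − Dn = 4381.53 − 3713.58 ≈ 667.95 mm.
Ratio = 667.95 / 360.46 ≈ 1.85.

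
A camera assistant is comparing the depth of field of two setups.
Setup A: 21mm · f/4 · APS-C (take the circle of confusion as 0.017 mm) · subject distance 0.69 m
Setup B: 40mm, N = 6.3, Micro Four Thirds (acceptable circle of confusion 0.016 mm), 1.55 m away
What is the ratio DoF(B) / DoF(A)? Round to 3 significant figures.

Setup A: H = 21²/(4×0.017) + 21 ≈ 6506.3 mm; DoF = Df − Dn = 769.36 − 625.48 ≈ 143.88 mm.
Setup B: H = 40²/(6.3×0.016) + 40 ≈ 15913.0 mm; DoF = Df − Dn = 1712.95 − 1415.36 ≈ 297.59 mm.
Ratio = 297.59 / 143.88 ≈ 2.07.

2.07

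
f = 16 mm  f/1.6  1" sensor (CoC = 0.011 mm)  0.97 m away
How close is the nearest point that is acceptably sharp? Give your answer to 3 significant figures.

Hyperfocal distance H = f²/(N·c) + f = 16²/(1.6 × 0.011) + 16 = 256/0.0176 + 16 ≈ 14561.5 mm ≈ 14.56 m.
Near limit Dn = s·(H − f)/(H + s − 2f) = 970 × (14561.5 − 16) / (14561.5 + 970 − 2 × 16) = 970 × 14545.5 / 15499.5 ≈ 910.30 mm ≈ 0.910 m.

0.910 m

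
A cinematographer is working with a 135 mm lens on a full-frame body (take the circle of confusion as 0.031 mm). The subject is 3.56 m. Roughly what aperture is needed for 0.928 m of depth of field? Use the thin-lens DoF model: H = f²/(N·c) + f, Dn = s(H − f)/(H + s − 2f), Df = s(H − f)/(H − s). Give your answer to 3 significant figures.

f/22

Write h = H − f = f²/(N·c). The thin-lens limits are Dn = s·h/(h + (s−f)) and Df = s·h/(h − (s−f)), so DoF = Df − Dn = 2·s·(s−f)·h / (h² − (s−f)²).
That is a quadratic in h: DoF·h² − 2·s·(s−f)·h − DoF·(s−f)² = 0 ⇒ h = (s−f)·(s + √(s² + DoF²)) / DoF = 3425 × (3560 + √(3560² + 928²)) / 928 = 3425 × (3560 + 3678.97) / 928 ≈ 26717 mm.
Then N = f²/(c·h) = 135² / (0.031 × 26717) = 18225 / 828.23 ≈ 22.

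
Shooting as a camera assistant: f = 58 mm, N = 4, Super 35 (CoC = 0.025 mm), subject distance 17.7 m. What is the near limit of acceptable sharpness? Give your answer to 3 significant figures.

11.6 m

Hyperfocal distance H = f²/(N·c) + f = 58²/(4 × 0.025) + 58 = 3364/0.1 + 58 ≈ 33698.0 mm ≈ 33.70 m.
Near limit Dn = s·(H − f)/(H + s − 2f) = 17700 × (33698.0 − 58) / (33698.0 + 17700 − 2 × 58) = 17700 × 33640.0 / 51282.0 ≈ 11611 mm ≈ 11.6 m.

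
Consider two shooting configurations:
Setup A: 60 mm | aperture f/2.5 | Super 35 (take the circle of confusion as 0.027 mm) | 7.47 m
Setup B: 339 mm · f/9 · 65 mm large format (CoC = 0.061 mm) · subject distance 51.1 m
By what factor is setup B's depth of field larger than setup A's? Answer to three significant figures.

Setup A: H = 60²/(2.5×0.027) + 60 ≈ 53393.3 mm; DoF = Df − Dn = 8675.3 − 6558.7 ≈ 2116.6 mm.
Setup B: H = 339²/(9×0.061) + 339 ≈ 209666.9 mm; DoF = Df − Dn = 67458 − 41127 ≈ 26331 mm.
Ratio = 26331 / 2116.6 ≈ 12.4.

12.4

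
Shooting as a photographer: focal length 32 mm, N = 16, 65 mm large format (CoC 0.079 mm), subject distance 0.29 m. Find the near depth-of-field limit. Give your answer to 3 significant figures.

Hyperfocal distance H = f²/(N·c) + f = 32²/(16 × 0.079) + 32 = 1024/1.264 + 32 ≈ 842.1 mm ≈ 0.842 m.
Near limit Dn = s·(H − f)/(H + s − 2f) = 290 × (842.1 − 32) / (842.1 + 290 − 2 × 32) = 290 × 810.1 / 1068.1 ≈ 219.95 mm.

220 mm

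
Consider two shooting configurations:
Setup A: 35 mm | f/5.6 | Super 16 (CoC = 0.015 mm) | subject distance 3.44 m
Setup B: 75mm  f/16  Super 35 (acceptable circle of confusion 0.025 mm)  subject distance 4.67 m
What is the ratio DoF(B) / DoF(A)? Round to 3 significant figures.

Setup A: H = 35²/(5.6×0.015) + 35 ≈ 14618.3 mm; DoF = Df − Dn = 4487.8 − 2788.8 ≈ 1699.0 mm.
Setup B: H = 75²/(16×0.025) + 75 ≈ 14137.5 mm; DoF = Df − Dn = 6936.6 − 3519.9 ≈ 3416.7 mm.
Ratio = 3416.7 / 1699.0 ≈ 2.01.

2.01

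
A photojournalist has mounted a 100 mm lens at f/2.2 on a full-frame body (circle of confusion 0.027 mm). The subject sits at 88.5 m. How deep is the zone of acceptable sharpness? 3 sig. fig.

128 m

Hyperfocal distance H = f²/(N·c) + f = 100²/(2.2 × 0.027) + 100 = 10000/0.0594 + 100 ≈ 168450.2 mm ≈ 168.5 m.
Near limit Dn = s·(H − f)/(H + s − 2f) = 88500 × (168450.2 − 100) / (168450.2 + 88500 − 2 × 100) = 88500 × 168350.2 / 256750.2 ≈ 58029 mm.
Far limit Df = s·(H − f)/(H − s) = 88500 × (168450.2 − 100) / (168450.2 − 88500) = 88500 × 168350.2 / 79950.2 ≈ 186353 mm.
Depth of field = Df − Dn = 186353 − 58029 ≈ 128324 mm ≈ 128 m.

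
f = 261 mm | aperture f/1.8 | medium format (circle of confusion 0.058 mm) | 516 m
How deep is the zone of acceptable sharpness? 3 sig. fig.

Hyperfocal distance H = f²/(N·c) + f = 261²/(1.8 × 0.058) + 261 = 68121/0.1044 + 261 ≈ 652761.0 mm ≈ 652.8 m.
Near limit Dn = s·(H − f)/(H + s − 2f) = 516000 × (652761.0 − 261) / (652761.0 + 516000 − 2 × 261) = 516000 × 652500.0 / 1168239.0 ≈ 288203 mm.
Far limit Df = s·(H − f)/(H − s) = 516000 × (652761.0 − 261) / (652761.0 − 516000) = 516000 × 652500.0 / 136761.0 ≈ 2461886 mm.
Depth of field = Df − Dn = 2461886 − 288203 ≈ 2173683 mm ≈ 2170 m.

2170 m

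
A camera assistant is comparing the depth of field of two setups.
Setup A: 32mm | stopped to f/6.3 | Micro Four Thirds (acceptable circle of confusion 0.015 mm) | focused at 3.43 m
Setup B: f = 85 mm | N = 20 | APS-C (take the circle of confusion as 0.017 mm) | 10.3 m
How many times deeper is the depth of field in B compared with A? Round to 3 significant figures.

Setup A: H = 32²/(6.3×0.015) + 32 ≈ 10868.0 mm; DoF = Df − Dn = 4997.0 − 2611.2 ≈ 2385.8 mm.
Setup B: H = 85²/(20×0.017) + 85 ≈ 21335.0 mm; DoF = Df − Dn = 19835 − 6956 ≈ 12879 mm.
Ratio = 12879 / 2385.8 ≈ 5.40.

5.40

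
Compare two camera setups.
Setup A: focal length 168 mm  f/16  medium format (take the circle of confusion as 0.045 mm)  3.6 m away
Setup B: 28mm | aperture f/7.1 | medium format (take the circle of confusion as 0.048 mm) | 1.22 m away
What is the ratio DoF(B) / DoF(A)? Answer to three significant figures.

2.72

Setup A: H = 168²/(16×0.045) + 168 ≈ 39368.0 mm; DoF = Df − Dn = 3945.43 − 3310.19 ≈ 635.24 mm.
Setup B: H = 28²/(7.1×0.048) + 28 ≈ 2328.5 mm; DoF = Df − Dn = 2531.9 − 803.6 ≈ 1728.3 mm.
Ratio = 1728.3 / 635.24 ≈ 2.72.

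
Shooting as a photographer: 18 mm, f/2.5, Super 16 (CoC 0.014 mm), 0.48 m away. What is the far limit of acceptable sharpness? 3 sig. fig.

Hyperfocal distance H = f²/(N·c) + f = 18²/(2.5 × 0.014) + 18 = 324/0.035 + 18 ≈ 9275.1 mm ≈ 9.275 m.
Far limit Df = s·(H − f)/(H − s) = 480 × (9275.1 − 18) / (9275.1 − 480) = 480 × 9257.1 / 8795.1 ≈ 505.21 mm ≈ 0.505 m.

0.505 m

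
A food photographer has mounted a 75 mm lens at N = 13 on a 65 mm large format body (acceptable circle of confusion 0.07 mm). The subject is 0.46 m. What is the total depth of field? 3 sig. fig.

57.5 mm

Hyperfocal distance H = f²/(N·c) + f = 75²/(13 × 0.07) + 75 = 5625/0.91 + 75 ≈ 6256.3 mm ≈ 6.256 m.
Near limit Dn = s·(H − f)/(H + s − 2f) = 460 × (6256.3 − 75) / (6256.3 + 460 − 2 × 75) = 460 × 6181.3 / 6566.3 ≈ 433.029 mm.
Far limit Df = s·(H − f)/(H − s) = 460 × (6256.3 − 75) / (6256.3 − 460) = 460 × 6181.3 / 5796.3 ≈ 490.554 mm.
Depth of field = Df − Dn = 490.554 − 433.029 ≈ 57.525 mm.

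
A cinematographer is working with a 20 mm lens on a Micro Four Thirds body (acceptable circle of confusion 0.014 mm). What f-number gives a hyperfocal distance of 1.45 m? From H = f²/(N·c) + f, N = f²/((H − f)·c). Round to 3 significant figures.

Rearrange H = f²/(N·c) + f for N: N = f² / ((H − f)·c).
N = 20² / ((1450 − 20) × 0.014) = 400 / 20.02 ≈ 20.

f/20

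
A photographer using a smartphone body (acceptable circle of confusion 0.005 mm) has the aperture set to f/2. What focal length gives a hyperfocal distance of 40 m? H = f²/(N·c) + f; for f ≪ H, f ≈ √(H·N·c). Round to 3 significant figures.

From H = f²/(N·c) + f, with f ≪ H: f ≈ √(H·N·c) = √(40000 × 2 × 0.005) = √400.00 ≈ 20.00 mm.
The +f correction barely moves this — solving exactly, f² + N·c·f − N·c·H = 0 ⇒ f = (−N·c + √((N·c)² + 4·N·c·H))/2 = (−0.01 + √1600.0)/2 ≈ 19.995 mm, so f ≈ 20.0 mm.

20.0 mm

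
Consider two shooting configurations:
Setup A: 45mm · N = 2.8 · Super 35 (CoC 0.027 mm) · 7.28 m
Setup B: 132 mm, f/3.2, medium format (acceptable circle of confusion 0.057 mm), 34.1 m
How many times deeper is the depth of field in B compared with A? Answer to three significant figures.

6.54

Setup A: H = 45²/(2.8×0.027) + 45 ≈ 26830.7 mm; DoF = Df − Dn = 9974.1 − 5731.8 ≈ 4242.3 mm.
Setup B: H = 132²/(3.2×0.057) + 132 ≈ 95658.3 mm; DoF = Df − Dn = 52916 − 25155 ≈ 27761 mm.
Ratio = 27761 / 4242.3 ≈ 6.54.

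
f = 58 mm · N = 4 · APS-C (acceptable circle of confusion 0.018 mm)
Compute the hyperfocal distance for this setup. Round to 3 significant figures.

46.8 m

Hyperfocal distance H = f²/(N·c) + f = 58²/(4 × 0.018) + 58 = 3364/0.072 + 58 ≈ 46780.2 mm ≈ 46.8 m.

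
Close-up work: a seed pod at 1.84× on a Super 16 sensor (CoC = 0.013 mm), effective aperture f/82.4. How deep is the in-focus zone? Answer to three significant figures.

0.633 mm

At magnification m, DoF ≈ 2·N_eff·c/m² = 2 × 82.4 × 0.013 / 1.84² = 2.142 / 3.386 ≈ 0.633 mm.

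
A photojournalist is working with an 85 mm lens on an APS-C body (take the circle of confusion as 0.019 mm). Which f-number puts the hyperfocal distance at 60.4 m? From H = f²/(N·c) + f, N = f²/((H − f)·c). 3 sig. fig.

Rearrange H = f²/(N·c) + f for N: N = f² / ((H − f)·c).
N = 85² / ((60400 − 85) × 0.019) = 7225 / 1146 ≈ 6.30.

f/6.30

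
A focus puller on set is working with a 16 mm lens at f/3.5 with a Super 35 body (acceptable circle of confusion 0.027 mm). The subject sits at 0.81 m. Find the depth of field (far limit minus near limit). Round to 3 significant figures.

0.519 m

Hyperfocal distance H = f²/(N·c) + f = 16²/(3.5 × 0.027) + 16 = 256/0.0945 + 16 ≈ 2725.0 mm ≈ 2.725 m.
Near limit Dn = s·(H − f)/(H + s − 2f) = 810 × (2725.0 − 16) / (2725.0 + 810 − 2 × 16) = 810 × 2709.0 / 3503.0 ≈ 626.40 mm.
Far limit Df = s·(H − f)/(H − s) = 810 × (2725.0 − 16) / (2725.0 − 810) = 810 × 2709.0 / 1915.0 ≈ 1145.84 mm.
Depth of field = Df − Dn = 1145.84 − 626.40 ≈ 519.44 mm ≈ 0.519 m.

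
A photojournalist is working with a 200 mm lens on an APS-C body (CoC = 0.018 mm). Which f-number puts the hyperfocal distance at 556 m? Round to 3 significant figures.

Rearrange H = f²/(N·c) + f for N: N = f² / ((H − f)·c).
N = 200² / ((556000 − 200) × 0.018) = 40000 / 10004 ≈ 4.

f/4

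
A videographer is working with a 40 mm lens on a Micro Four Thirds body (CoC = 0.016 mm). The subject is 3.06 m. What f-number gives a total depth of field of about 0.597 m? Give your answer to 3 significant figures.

Write h = H − f = f²/(N·c). The thin-lens limits are Dn = s·h/(h + (s−f)) and Df = s·h/(h − (s−f)), so DoF = Df − Dn = 2·s·(s−f)·h / (h² − (s−f)²).
That is a quadratic in h: DoF·h² − 2·s·(s−f)·h − DoF·(s−f)² = 0 ⇒ h = (s−f)·(s + √(s² + DoF²)) / DoF = 3020 × (3060 + √(3060² + 597²)) / 597 = 3020 × (3060 + 3117.69) / 597 ≈ 31251 mm.
Then N = f²/(c·h) = 40² / (0.016 × 31251) = 1600 / 500.01 ≈ 3.20.

f/3.20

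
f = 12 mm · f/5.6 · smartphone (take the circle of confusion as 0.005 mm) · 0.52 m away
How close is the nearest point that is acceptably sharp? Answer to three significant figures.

Hyperfocal distance H = f²/(N·c) + f = 12²/(5.6 × 0.005) + 12 = 144/0.028 + 12 ≈ 5154.9 mm ≈ 5.155 m.
Near limit Dn = s·(H − f)/(H + s − 2f) = 520 × (5154.9 − 12) / (5154.9 + 520 − 2 × 12) = 520 × 5142.9 / 5650.9 ≈ 473.25 mm.

473 mm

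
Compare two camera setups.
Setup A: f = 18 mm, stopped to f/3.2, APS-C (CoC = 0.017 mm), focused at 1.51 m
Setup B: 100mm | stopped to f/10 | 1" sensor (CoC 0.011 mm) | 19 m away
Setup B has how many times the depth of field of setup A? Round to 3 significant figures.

10.2

Setup A: H = 18²/(3.2×0.017) + 18 ≈ 5973.9 mm; DoF = Df − Dn = 2014.70 − 1207.51 ≈ 807.19 mm.
Setup B: H = 100²/(10×0.011) + 100 ≈ 91009.1 mm; DoF = Df − Dn = 23986.9 − 15729.8 ≈ 8257.1 mm.
Ratio = 8257.1 / 807.19 ≈ 10.2.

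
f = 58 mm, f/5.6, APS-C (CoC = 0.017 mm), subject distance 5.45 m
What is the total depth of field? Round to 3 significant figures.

Hyperfocal distance H = f²/(N·c) + f = 58²/(5.6 × 0.017) + 58 = 3364/0.0952 + 58 ≈ 35394.1 mm ≈ 35.39 m.
Near limit Dn = s·(H − f)/(H + s − 2f) = 5450 × (35394.1 − 58) / (35394.1 + 5450 − 2 × 58) = 5450 × 35336.1 / 40728.1 ≈ 4728.5 mm.
Far limit Df = s·(H − f)/(H − s) = 5450 × (35394.1 − 58) / (35394.1 − 5450) = 5450 × 35336.1 / 29944.1 ≈ 6431.4 mm.
Depth of field = Df − Dn = 6431.4 − 4728.5 ≈ 1702.9 mm ≈ 1.70 m.

1.70 m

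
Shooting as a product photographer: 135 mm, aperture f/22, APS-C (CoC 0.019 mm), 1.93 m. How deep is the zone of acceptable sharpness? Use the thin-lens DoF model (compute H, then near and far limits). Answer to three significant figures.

159 mm

Hyperfocal distance H = f²/(N·c) + f = 135²/(22 × 0.019) + 135 = 18225/0.418 + 135 ≈ 43735.5 mm ≈ 43.74 m.
Near limit Dn = s·(H − f)/(H + s − 2f) = 1930 × (43735.5 − 135) / (43735.5 + 1930 − 2 × 135) = 1930 × 43600.5 / 45395.5 ≈ 1853.69 mm.
Far limit Df = s·(H − f)/(H − s) = 1930 × (43735.5 − 135) / (43735.5 − 1930) = 1930 × 43600.5 / 41805.5 ≈ 2012.87 mm.
Depth of field = Df − Dn = 2012.87 − 1853.69 ≈ 159.18 mm.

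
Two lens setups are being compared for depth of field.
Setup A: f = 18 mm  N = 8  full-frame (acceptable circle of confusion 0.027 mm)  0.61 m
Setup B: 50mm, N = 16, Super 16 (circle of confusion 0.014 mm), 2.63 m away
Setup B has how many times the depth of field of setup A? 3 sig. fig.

2.25

Setup A: H = 18²/(8×0.027) + 18 ≈ 1518.0 mm; DoF = Df − Dn = 1007.71 − 437.38 ≈ 570.33 mm.
Setup B: H = 50²/(16×0.014) + 50 ≈ 11210.7 mm; DoF = Df − Dn = 3420.8 − 2136.2 ≈ 1284.6 mm.
Ratio = 1284.6 / 570.33 ≈ 2.25.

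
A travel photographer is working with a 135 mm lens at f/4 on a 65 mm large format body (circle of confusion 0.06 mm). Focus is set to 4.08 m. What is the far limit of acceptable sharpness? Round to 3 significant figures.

Hyperfocal distance H = f²/(N·c) + f = 135²/(4 × 0.06) + 135 = 18225/0.24 + 135 ≈ 76072.5 mm ≈ 76.07 m.
Far limit Df = s·(H − f)/(H − s) = 4080 × (76072.5 − 135) / (76072.5 − 4080) = 4080 × 75937.5 / 71992.5 ≈ 4303.6 mm ≈ 4.30 m.

4.30 m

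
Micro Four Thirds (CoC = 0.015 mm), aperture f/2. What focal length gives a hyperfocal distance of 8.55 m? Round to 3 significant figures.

From H = f²/(N·c) + f, with f ≪ H: f ≈ √(H·N·c) = √(8550 × 2 × 0.015) = √256.50 ≈ 16.02 mm.
The +f correction barely moves this — solving exactly, f² + N·c·f − N·c·H = 0 ⇒ f = (−N·c + √((N·c)² + 4·N·c·H))/2 = (−0.03 + √1026.0)/2 ≈ 16.001 mm, so f ≈ 16.0 mm.

16.0 mm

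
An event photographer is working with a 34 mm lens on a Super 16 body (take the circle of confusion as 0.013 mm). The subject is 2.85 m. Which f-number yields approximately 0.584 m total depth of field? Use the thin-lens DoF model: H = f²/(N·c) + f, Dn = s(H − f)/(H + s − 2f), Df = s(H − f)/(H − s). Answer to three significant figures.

f/3.20

Write h = H − f = f²/(N·c). The thin-lens limits are Dn = s·h/(h + (s−f)) and Df = s·h/(h − (s−f)), so DoF = Df − Dn = 2·s·(s−f)·h / (h² − (s−f)²).
That is a quadratic in h: DoF·h² − 2·s·(s−f)·h − DoF·(s−f)² = 0 ⇒ h = (s−f)·(s + √(s² + DoF²)) / DoF = 2816 × (2850 + √(2850² + 584²)) / 584 = 2816 × (2850 + 2909.22) / 584 ≈ 27770 mm.
Then N = f²/(c·h) = 34² / (0.013 × 27770) = 1156 / 361.02 ≈ 3.20.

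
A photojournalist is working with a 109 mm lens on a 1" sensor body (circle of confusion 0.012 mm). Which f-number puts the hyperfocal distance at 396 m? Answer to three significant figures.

Rearrange H = f²/(N·c) + f for N: N = f² / ((H − f)·c).
N = 109² / ((396000 − 109) × 0.012) = 11881 / 4751 ≈ 2.50.

f/2.50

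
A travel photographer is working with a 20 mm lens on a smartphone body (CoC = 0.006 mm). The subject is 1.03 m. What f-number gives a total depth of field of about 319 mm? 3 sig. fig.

Write h = H − f = f²/(N·c). The thin-lens limits are Dn = s·h/(h + (s−f)) and Df = s·h/(h − (s−f)), so DoF = Df − Dn = 2·s·(s−f)·h / (h² − (s−f)²).
That is a quadratic in h: DoF·h² − 2·s·(s−f)·h − DoF·(s−f)² = 0 ⇒ h = (s−f)·(s + √(s² + DoF²)) / DoF = 1010 × (1030 + √(1030² + 319²)) / 319 = 1010 × (1030 + 1078.27) / 319 ≈ 6675.1 mm.
Then N = f²/(c·h) = 20² / (0.006 × 6675.1) = 400 / 40.050 ≈ 9.99.

f/9.99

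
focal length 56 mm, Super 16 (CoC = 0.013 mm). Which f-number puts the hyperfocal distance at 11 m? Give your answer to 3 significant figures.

f/22

Rearrange H = f²/(N·c) + f for N: N = f² / ((H − f)·c).
N = 56² / ((11000 − 56) × 0.013) = 3136 / 142.3 ≈ 22.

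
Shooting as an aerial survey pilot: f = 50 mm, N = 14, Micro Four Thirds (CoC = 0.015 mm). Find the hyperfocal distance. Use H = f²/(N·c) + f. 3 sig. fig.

12.0 m

Hyperfocal distance H = f²/(N·c) + f = 50²/(14 × 0.015) + 50 = 2500/0.21 + 50 ≈ 11954.8 mm ≈ 12.0 m.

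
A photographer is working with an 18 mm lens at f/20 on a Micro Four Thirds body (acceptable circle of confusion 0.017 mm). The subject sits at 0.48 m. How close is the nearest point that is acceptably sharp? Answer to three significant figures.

Hyperfocal distance H = f²/(N·c) + f = 18²/(20 × 0.017) + 18 = 324/0.34 + 18 ≈ 970.9 mm ≈ 0.971 m.
Near limit Dn = s·(H − f)/(H + s − 2f) = 480 × (970.9 − 18) / (970.9 + 480 − 2 × 18) = 480 × 952.9 / 1414.9 ≈ 323.27 mm.

323 mm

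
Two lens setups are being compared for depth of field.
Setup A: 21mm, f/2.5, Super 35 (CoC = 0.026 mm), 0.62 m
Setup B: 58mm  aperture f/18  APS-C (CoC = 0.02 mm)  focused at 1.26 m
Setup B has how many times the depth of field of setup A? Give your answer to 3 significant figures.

2.99

Setup A: H = 21²/(2.5×0.026) + 21 ≈ 6805.6 mm; DoF = Df − Dn = 680.04 − 569.70 ≈ 110.34 mm.
Setup B: H = 58²/(18×0.02) + 58 ≈ 9402.4 mm; DoF = Df − Dn = 1446.00 − 1116.40 ≈ 329.60 mm.
Ratio = 329.60 / 110.34 ≈ 2.99.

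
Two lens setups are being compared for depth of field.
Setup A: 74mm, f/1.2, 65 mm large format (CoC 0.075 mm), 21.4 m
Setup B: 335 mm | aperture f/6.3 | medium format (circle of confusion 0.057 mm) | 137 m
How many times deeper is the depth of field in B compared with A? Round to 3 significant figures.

Setup A: H = 74²/(1.2×0.075) + 74 ≈ 60918.4 mm; DoF = Df − Dn = 32948 − 15846 ≈ 17102 mm.
Setup B: H = 335²/(6.3×0.057) + 335 ≈ 312852.4 mm; DoF = Df − Dn = 243471 − 95317 ≈ 148154 mm.
Ratio = 148154 / 17102 ≈ 8.66.

8.66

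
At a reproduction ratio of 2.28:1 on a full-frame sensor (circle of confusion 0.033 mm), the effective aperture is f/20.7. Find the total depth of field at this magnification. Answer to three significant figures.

At magnification m, DoF ≈ 2·N_eff·c/m² = 2 × 20.7 × 0.033 / 2.28² = 1.366 / 5.198 ≈ 0.263 mm.

0.263 mm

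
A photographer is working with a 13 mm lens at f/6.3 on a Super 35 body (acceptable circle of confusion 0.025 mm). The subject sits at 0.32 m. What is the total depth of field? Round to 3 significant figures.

199 mm

Hyperfocal distance H = f²/(N·c) + f = 13²/(6.3 × 0.025) + 13 = 169/0.1575 + 13 ≈ 1086.0 mm ≈ 1.086 m.
Near limit Dn = s·(H − f)/(H + s − 2f) = 320 × (1086.0 − 13) / (1086.0 + 320 − 2 × 13) = 320 × 1073.0 / 1380.0 ≈ 248.81 mm.
Far limit Df = s·(H − f)/(H − s) = 320 × (1086.0 − 13) / (1086.0 − 320) = 320 × 1073.0 / 766.0 ≈ 448.25 mm.
Depth of field = Df − Dn = 448.25 − 248.81 ≈ 199.44 mm.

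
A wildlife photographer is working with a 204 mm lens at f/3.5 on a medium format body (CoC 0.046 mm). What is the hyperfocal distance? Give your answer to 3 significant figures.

259 m

Hyperfocal distance H = f²/(N·c) + f = 204²/(3.5 × 0.046) + 204 = 41616/0.161 + 204 ≈ 258688.5 mm ≈ 259 m.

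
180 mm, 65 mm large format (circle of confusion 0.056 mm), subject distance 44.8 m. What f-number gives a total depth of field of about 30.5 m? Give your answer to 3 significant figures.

Write h = H − f = f²/(N·c). The thin-lens limits are Dn = s·h/(h + (s−f)) and Df = s·h/(h − (s−f)), so DoF = Df − Dn = 2·s·(s−f)·h / (h² − (s−f)²).
That is a quadratic in h: DoF·h² − 2·s·(s−f)·h − DoF·(s−f)² = 0 ⇒ h = (s−f)·(s + √(s² + DoF²)) / DoF = 44620 × (44800 + √(44800² + 30500²)) / 30500 = 44620 × (44800 + 54196.8) / 30500 ≈ 144827 mm.
Then N = f²/(c·h) = 180² / (0.056 × 144827) = 32400 / 8110.3 ≈ 3.99.

f/3.99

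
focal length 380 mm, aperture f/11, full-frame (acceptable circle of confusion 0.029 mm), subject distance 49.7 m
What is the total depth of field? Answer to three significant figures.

Hyperfocal distance H = f²/(N·c) + f = 380²/(11 × 0.029) + 380 = 144400/0.319 + 380 ≈ 453044.6 mm ≈ 453.0 m.
Near limit Dn = s·(H − f)/(H + s − 2f) = 49700 × (453044.6 − 380) / (453044.6 + 49700 − 2 × 380) = 49700 × 452664.6 / 501984.6 ≈ 44817 mm.
Far limit Df = s·(H − f)/(H − s) = 49700 × (453044.6 − 380) / (453044.6 − 49700) = 49700 × 452664.6 / 403344.6 ≈ 55777 mm.
Depth of field = Df − Dn = 55777 − 44817 ≈ 10960 mm ≈ 11.0 m.

11.0 m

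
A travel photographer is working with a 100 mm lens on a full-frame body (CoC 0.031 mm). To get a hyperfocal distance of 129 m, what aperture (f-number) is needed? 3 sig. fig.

f/2.50

Rearrange H = f²/(N·c) + f for N: N = f² / ((H − f)·c).
N = 100² / ((129000 − 100) × 0.031) = 10000 / 3996 ≈ 2.50.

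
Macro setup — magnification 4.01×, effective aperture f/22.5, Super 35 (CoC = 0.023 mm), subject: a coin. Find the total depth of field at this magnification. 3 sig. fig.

At magnification m, DoF ≈ 2·N_eff·c/m² = 2 × 22.5 × 0.023 / 4.01² = 1.035 / 16.08 ≈ 0.0644 mm.

0.0644 mm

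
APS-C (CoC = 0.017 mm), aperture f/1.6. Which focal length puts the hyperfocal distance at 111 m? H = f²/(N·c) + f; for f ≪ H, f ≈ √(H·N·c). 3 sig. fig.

54.9 mm

From H = f²/(N·c) + f, with f ≪ H: f ≈ √(H·N·c) = √(111000 × 1.6 × 0.017) = √3019.2 ≈ 54.95 mm.
Exact: f² + N·c·f − N·c·H = 0 ⇒ f = (−N·c + √((N·c)² + 4·N·c·H))/2 = (−0.0272 + √12077)/2 ≈ 54.934 mm ≈ 54.9 mm.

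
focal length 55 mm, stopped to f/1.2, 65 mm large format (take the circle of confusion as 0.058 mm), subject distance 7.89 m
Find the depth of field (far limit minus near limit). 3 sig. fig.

2.94 m

Hyperfocal distance H = f²/(N·c) + f = 55²/(1.2 × 0.058) + 55 = 3025/0.0696 + 55 ≈ 43517.6 mm ≈ 43.52 m.
Near limit Dn = s·(H − f)/(H + s − 2f) = 7890 × (43517.6 − 55) / (43517.6 + 7890 − 2 × 55) = 7890 × 43462.6 / 51297.6 ≈ 6684.9 mm.
Far limit Df = s·(H − f)/(H − s) = 7890 × (43517.6 − 55) / (43517.6 − 7890) = 7890 × 43462.6 / 35627.6 ≈ 9625.1 mm.
Depth of field = Df − Dn = 9625.1 − 6684.9 ≈ 2940.2 mm ≈ 2.94 m.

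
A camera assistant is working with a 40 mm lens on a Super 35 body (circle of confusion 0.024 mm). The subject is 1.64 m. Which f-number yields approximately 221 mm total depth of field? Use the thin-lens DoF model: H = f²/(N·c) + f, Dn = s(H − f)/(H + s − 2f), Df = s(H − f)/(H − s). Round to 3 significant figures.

f/2.79

Write h = H − f = f²/(N·c). The thin-lens limits are Dn = s·h/(h + (s−f)) and Df = s·h/(h − (s−f)), so DoF = Df − Dn = 2·s·(s−f)·h / (h² − (s−f)²).
That is a quadratic in h: DoF·h² − 2·s·(s−f)·h − DoF·(s−f)² = 0 ⇒ h = (s−f)·(s + √(s² + DoF²)) / DoF = 1600 × (1640 + √(1640² + 221²)) / 221 = 1600 × (1640 + 1654.82) / 221 ≈ 23854 mm.
Then N = f²/(c·h) = 40² / (0.024 × 23854) = 1600 / 572.49 ≈ 2.79.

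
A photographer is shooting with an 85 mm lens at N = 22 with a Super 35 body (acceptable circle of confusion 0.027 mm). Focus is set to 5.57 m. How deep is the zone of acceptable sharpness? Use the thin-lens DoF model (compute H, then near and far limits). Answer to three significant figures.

6.31 m

Hyperfocal distance H = f²/(N·c) + f = 85²/(22 × 0.027) + 85 = 7225/0.594 + 85 ≈ 12248.3 mm ≈ 12.25 m.
Near limit Dn = s·(H − f)/(H + s − 2f) = 5570 × (12248.3 − 85) / (12248.3 + 5570 − 2 × 85) = 5570 × 12163.3 / 17648.3 ≈ 3838.9 mm.
Far limit Df = s·(H − f)/(H − s) = 5570 × (12248.3 − 85) / (12248.3 − 5570) = 5570 × 12163.3 / 6678.3 ≈ 10144.7 mm.
Depth of field = Df − Dn = 10144.7 − 3838.9 ≈ 6305.8 mm ≈ 6.31 m.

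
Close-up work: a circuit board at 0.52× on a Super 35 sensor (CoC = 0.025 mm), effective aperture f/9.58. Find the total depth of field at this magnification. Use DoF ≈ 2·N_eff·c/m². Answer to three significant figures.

At magnification m, DoF ≈ 2·N_eff·c/m² = 2 × 9.58 × 0.025 / 0.52² = 0.479 / 0.2704 ≈ 1.77 mm.

1.77 mm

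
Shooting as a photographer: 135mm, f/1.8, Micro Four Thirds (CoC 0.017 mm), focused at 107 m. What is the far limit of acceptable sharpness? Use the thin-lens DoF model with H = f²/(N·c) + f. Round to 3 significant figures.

130 m

Hyperfocal distance H = f²/(N·c) + f = 135²/(1.8 × 0.017) + 135 = 18225/0.0306 + 135 ≈ 595723.2 mm ≈ 595.7 m.
Far limit Df = s·(H − f)/(H − s) = 107000 × (595723.2 − 135) / (595723.2 − 107000) = 107000 × 595588.2 / 488723.2 ≈ 130397 mm ≈ 130 m.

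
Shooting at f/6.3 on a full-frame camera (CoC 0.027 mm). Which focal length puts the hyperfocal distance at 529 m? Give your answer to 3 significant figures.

From H = f²/(N·c) + f, with f ≪ H: f ≈ √(H·N·c) = √(529000 × 6.3 × 0.027) = √89983 ≈ 300.0 mm.
The +f correction barely moves this — solving exactly, f² + N·c·f − N·c·H = 0 ⇒ f = (−N·c + √((N·c)² + 4·N·c·H))/2 = (−0.1701 + √359932)/2 ≈ 299.89 mm, so f ≈ 300 mm.

300 mm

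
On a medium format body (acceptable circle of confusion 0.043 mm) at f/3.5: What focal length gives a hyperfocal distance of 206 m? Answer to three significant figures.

From H = f²/(N·c) + f, with f ≪ H: f ≈ √(H·N·c) = √(206000 × 3.5 × 0.043) = √31003 ≈ 176.1 mm.
The +f correction barely moves this — solving exactly, f² + N·c·f − N·c·H = 0 ⇒ f = (−N·c + √((N·c)² + 4·N·c·H))/2 = (−0.1505 + √124012)/2 ≈ 176.00 mm, so f ≈ 176 mm.

176 mm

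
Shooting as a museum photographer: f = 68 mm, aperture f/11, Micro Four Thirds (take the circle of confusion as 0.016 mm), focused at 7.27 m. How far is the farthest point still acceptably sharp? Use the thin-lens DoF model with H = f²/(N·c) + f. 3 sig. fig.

10.0 m

Hyperfocal distance H = f²/(N·c) + f = 68²/(11 × 0.016) + 68 = 4624/0.176 + 68 ≈ 26340.7 mm ≈ 26.34 m.
Far limit Df = s·(H − f)/(H − s) = 7270 × (26340.7 − 68) / (26340.7 − 7270) = 7270 × 26272.7 / 19070.7 ≈ 10015 mm ≈ 10.0 m.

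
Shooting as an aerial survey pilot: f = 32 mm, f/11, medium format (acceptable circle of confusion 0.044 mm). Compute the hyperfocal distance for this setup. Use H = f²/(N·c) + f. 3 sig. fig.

2.15 m

Hyperfocal distance H = f²/(N·c) + f = 32²/(11 × 0.044) + 32 = 1024/0.484 + 32 ≈ 2147.7 mm ≈ 2.15 m.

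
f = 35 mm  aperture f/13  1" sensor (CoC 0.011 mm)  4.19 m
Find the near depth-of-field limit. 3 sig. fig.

Hyperfocal distance H = f²/(N·c) + f = 35²/(13 × 0.011) + 35 = 1225/0.143 + 35 ≈ 8601.4 mm ≈ 8.601 m.
Near limit Dn = s·(H − f)/(H + s − 2f) = 4190 × (8601.4 − 35) / (8601.4 + 4190 − 2 × 35) = 4190 × 8566.4 / 12721.4 ≈ 2821.5 mm ≈ 2.82 m.

2.82 m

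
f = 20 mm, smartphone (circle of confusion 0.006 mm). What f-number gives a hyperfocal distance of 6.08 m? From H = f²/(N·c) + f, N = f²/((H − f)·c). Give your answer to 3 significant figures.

f/11

Rearrange H = f²/(N·c) + f for N: N = f² / ((H − f)·c).
N = 20² / ((6080 − 20) × 0.006) = 400 / 36.36 ≈ 11.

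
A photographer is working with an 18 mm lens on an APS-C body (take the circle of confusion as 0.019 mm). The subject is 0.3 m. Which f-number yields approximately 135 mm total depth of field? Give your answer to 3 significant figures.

Write h = H − f = f²/(N·c). The thin-lens limits are Dn = s·h/(h + (s−f)) and Df = s·h/(h − (s−f)), so DoF = Df − Dn = 2·s·(s−f)·h / (h² − (s−f)²).
That is a quadratic in h: DoF·h² − 2·s·(s−f)·h − DoF·(s−f)² = 0 ⇒ h = (s−f)·(s + √(s² + DoF²)) / DoF = 282 × (300 + √(300² + 135²)) / 135 = 282 × (300 + 328.976) / 135 ≈ 1313.9 mm.
Then N = f²/(c·h) = 18² / (0.019 × 1313.9) = 324 / 24.963 ≈ 13.

f/13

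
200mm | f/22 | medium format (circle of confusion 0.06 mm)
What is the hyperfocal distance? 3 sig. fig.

Hyperfocal distance H = f²/(N·c) + f = 200²/(22 × 0.06) + 200 = 40000/1.32 + 200 ≈ 30503.0 mm ≈ 30.5 m.

30.5 m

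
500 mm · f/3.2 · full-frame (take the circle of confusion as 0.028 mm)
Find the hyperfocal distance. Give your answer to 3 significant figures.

2790 m

Hyperfocal distance H = f²/(N·c) + f = 500²/(3.2 × 0.028) + 500 = 250000/0.0896 + 500 ≈ 2790678.6 mm ≈ 2790 m.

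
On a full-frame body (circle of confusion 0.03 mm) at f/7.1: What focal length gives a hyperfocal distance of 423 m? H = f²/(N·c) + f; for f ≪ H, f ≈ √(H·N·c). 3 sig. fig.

From H = f²/(N·c) + f, with f ≪ H: f ≈ √(H·N·c) = √(423000 × 7.1 × 0.03) = √90099 ≈ 300.2 mm.
The +f correction barely moves this — solving exactly, f² + N·c·f − N·c·H = 0 ⇒ f = (−N·c + √((N·c)² + 4·N·c·H))/2 = (−0.213 + √360396)/2 ≈ 300.06 mm, so f ≈ 300 mm.

300 mm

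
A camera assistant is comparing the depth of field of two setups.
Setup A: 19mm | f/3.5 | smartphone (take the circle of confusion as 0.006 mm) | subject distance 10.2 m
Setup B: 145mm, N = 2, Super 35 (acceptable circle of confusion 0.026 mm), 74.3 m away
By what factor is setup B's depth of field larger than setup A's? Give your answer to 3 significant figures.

Setup A: H = 19²/(3.5×0.006) + 19 ≈ 17209.5 mm; DoF = Df − Dn = 25015 − 6406 ≈ 18609 mm.
Setup B: H = 145²/(2×0.026) + 145 ≈ 404471.9 mm; DoF = Df − Dn = 90987 − 62785 ≈ 28202 mm.
Ratio = 28202 / 18609 ≈ 1.52.

1.52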